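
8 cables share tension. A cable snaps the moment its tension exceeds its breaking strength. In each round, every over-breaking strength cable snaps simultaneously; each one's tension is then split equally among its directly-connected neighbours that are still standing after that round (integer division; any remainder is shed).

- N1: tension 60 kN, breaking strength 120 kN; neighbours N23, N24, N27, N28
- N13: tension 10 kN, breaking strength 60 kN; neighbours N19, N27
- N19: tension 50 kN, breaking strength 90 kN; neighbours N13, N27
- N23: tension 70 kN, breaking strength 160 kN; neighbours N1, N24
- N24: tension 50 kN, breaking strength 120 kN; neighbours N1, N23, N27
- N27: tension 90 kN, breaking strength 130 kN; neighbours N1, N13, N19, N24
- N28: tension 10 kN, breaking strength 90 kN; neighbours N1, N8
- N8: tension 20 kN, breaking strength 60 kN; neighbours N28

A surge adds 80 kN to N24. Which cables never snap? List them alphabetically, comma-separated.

N28, N8

Round 1 — N24 at 130 > 120. N24 snaps.
  N24 sheds 130 kN to N1, N23, N27: 43 each (1 lost).
    N1: 60+43 = 103 ≤ 120
    N23: 70+43 = 113 ≤ 160
    N27: 90+43 = 133 > 130
Round 2 — N27 snaps.
  N27 sheds 133 kN to N1, N13, N19: 44 each (1 lost).
    N1: 103+44 = 147 > 120
    N13: 10+44 = 54 ≤ 60
    N19: 50+44 = 94 > 90
Round 3 — N1, N19 snap.
  N1 sheds 147 kN to N23, N28: 73 each (1 lost).
    N23: 113+73 = 186 > 160
    N28: 10+73 = 83 ≤ 90
  N19 sheds 94 kN to N13: 94 each.
    N13: 54+94 = 148 > 60
Round 4 — N13, N23 snap.
  N13 sheds 148 kN: no online neighbours, lost.
  N23 sheds 186 kN: no online neighbours, lost.
No further breaks.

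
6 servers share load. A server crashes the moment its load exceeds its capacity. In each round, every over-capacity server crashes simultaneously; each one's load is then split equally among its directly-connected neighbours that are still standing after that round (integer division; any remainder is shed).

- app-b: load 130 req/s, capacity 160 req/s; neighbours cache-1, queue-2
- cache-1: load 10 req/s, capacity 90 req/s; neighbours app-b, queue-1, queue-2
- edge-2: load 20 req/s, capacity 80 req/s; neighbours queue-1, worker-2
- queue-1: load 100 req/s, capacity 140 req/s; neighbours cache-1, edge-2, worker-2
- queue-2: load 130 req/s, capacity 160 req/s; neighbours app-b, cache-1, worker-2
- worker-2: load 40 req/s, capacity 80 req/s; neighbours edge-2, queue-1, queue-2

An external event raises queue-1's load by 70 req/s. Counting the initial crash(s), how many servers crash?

Round 1 — queue-1 at 170 > 140. queue-1 crashes.
  queue-1 sheds 170 req/s to cache-1, edge-2, worker-2: 56 each (2 lost).
    cache-1: 10+56 = 66 ≤ 90
    edge-2: 20+56 = 76 ≤ 80
    worker-2: 40+56 = 96 > 80
Round 2 — worker-2 crashes.
  worker-2 sheds 96 req/s to edge-2, queue-2: 48 each.
    edge-2: 76+48 = 124 > 80
    queue-2: 130+48 = 178 > 160
Round 3 — edge-2, queue-2 crash.
  edge-2 sheds 124 req/s: no online neighbours, lost.
  queue-2 sheds 178 req/s to app-b, cache-1: 89 each.
    app-b: 130+89 = 219 > 160
    cache-1: 66+89 = 155 > 90
Round 4 — app-b, cache-1 crash.
  app-b sheds 219 req/s: no online neighbours, lost.
  cache-1 sheds 155 req/s: no online neighbours, lost.
No further crashes.

6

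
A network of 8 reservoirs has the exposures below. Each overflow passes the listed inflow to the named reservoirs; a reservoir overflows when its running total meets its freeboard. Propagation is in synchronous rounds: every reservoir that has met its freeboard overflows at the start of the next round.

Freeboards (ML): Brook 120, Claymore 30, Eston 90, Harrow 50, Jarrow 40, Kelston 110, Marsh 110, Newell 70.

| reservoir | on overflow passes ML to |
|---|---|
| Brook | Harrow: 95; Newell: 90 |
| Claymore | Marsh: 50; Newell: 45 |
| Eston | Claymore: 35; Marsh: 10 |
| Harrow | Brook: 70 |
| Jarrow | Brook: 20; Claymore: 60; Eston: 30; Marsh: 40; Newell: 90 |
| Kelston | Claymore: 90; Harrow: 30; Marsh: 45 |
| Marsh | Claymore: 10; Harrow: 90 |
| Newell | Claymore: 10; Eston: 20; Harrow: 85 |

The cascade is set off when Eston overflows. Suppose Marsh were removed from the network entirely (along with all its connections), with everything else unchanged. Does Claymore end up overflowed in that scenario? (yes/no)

yes

With Marsh removed:
Round 1 — Eston overflows (initial).
  Claymore: +35 → 35 ≥ 30
Round 2 — Claymore overflows.
  Newell: +45 → 45 < 70
No further overflows.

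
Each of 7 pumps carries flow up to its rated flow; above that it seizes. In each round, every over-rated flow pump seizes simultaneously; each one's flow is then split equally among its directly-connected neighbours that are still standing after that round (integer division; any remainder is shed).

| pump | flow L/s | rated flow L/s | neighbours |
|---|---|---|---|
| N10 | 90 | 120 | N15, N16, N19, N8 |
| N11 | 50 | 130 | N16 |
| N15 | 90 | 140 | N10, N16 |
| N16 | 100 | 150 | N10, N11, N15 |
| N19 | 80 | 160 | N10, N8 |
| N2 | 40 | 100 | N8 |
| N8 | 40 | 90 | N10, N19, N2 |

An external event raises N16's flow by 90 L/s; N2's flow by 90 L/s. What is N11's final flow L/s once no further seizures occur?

113

Round 1 — N16 at 190 > 150; N2 at 130 > 100. N16, N2 seize.
  N16 sheds 190 L/s to N10, N11, N15: 63 each (1 lost).
    N10: 90+63 = 153 > 120
    N11: 50+63 = 113 ≤ 130
    N15: 90+63 = 153 > 140
  N2 sheds 130 L/s to N8: 130 each.
    N8: 40+130 = 170 > 90
Round 2 — N10, N15, N8 seize.
  N10 sheds 153 L/s to N19: 153 each.
    N19: 80+153 = 233 > 160
  N15 sheds 153 L/s: no online neighbours, lost.
  N8 sheds 170 L/s to N19: 170 each.
    N19: 233+170 = 403 > 160
Round 3 — N19 seizes.
  N19 sheds 403 L/s: no online neighbours, lost.
No further seizures.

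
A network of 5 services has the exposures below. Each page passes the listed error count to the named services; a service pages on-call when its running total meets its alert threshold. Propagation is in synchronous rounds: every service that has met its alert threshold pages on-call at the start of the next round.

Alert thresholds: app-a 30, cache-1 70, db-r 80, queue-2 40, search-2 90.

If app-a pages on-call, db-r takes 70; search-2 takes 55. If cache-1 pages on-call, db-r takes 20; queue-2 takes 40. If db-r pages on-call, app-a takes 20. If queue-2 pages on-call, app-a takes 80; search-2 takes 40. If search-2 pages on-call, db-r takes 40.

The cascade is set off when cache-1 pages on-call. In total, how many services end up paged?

Round 1 — cache-1 pages on-call (initial).
  db-r: +20 → 20 < 80
  queue-2: +40 → 40 ≥ 40
Round 2 — queue-2 pages on-call.
  app-a: +80 → 80 ≥ 30
  search-2: +40 → 40 < 90
Round 3 — app-a pages on-call.
  db-r: +70 → 90 ≥ 80
  search-2: +55 → 95 ≥ 90
Round 4 — db-r, search-2 page on-call.
No further pages.

5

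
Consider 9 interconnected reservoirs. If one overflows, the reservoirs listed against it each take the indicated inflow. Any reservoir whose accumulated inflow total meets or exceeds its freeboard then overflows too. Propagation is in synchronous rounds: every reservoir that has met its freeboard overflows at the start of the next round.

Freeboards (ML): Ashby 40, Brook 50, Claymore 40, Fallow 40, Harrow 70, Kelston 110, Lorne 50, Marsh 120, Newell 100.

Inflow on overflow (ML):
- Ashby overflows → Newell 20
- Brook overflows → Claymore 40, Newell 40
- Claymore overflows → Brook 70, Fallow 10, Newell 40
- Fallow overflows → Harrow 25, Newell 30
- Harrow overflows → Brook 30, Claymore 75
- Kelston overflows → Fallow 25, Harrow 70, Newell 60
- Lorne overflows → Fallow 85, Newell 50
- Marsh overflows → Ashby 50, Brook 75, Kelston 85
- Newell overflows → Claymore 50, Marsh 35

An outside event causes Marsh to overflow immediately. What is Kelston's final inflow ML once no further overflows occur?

Round 1 — Marsh overflows (initial).
  Ashby: +50 → 50 ≥ 40
  Brook: +75 → 75 ≥ 50
  Kelston: +85 → 85 < 110
Round 2 — Ashby, Brook overflow.
  Claymore: +40 → 40 ≥ 40
  Newell: +20+40 → 60 < 100
Round 3 — Claymore overflows.
  Fallow: +10 → 10 < 40
  Newell: +40 → 100 ≥ 100
Round 4 — Newell overflows.
No further overflows.

85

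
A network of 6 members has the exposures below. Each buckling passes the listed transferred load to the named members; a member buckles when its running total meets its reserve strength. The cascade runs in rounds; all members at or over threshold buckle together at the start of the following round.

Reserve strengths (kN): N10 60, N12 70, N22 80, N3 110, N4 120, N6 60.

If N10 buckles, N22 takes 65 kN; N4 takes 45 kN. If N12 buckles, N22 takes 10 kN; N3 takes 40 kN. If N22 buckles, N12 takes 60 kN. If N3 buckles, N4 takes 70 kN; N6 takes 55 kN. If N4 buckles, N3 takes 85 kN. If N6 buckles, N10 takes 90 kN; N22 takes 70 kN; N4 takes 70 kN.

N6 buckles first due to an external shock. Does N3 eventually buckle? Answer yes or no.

no

Round 1 — N6 buckles (initial).
  N10: +90 → 90 ≥ 60
  N22: +70 → 70 < 80
  N4: +70 → 70 < 120
Round 2 — N10 buckles.
  N22: +65 → 135 ≥ 80
  N4: +45 → 115 < 120
Round 3 — N22 buckles.
  N12: +60 → 60 < 70
No further bucklings.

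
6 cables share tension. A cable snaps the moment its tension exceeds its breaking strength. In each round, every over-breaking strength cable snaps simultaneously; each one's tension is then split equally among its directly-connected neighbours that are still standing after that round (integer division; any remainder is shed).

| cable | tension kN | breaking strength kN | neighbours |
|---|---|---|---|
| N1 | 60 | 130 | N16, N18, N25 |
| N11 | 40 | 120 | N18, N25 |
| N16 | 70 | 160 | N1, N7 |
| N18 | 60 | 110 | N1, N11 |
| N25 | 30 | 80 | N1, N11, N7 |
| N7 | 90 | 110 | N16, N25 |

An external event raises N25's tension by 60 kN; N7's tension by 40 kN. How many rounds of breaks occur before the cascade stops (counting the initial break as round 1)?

5

Round 1 — N25 at 90 > 80; N7 at 130 > 110. N25, N7 snap.
  N25 sheds 90 kN to N1, N11: 45 each.
    N1: 60+45 = 105 ≤ 130
    N11: 40+45 = 85 ≤ 120
  N7 sheds 130 kN to N16: 130 each.
    N16: 70+130 = 200 > 160
Round 2 — N16 snaps.
  N16 sheds 200 kN to N1: 200 each.
    N1: 105+200 = 305 > 130
Round 3 — N1 snaps.
  N1 sheds 305 kN to N18: 305 each.
    N18: 60+305 = 365 > 110
Round 4 — N18 snaps.
  N18 sheds 365 kN to N11: 365 each.
    N11: 85+365 = 450 > 120
Round 5 — N11 snaps.
  N11 sheds 450 kN: no online neighbours, lost.
No further breaks.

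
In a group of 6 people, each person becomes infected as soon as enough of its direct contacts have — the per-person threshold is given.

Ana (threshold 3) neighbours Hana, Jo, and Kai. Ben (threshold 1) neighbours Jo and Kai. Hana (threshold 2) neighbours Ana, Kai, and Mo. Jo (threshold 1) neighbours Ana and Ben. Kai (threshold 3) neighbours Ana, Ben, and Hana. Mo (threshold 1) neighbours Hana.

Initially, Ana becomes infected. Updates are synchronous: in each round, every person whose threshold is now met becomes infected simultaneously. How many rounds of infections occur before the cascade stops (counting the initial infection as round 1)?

3

Round 1 — Ana becomes infected (initial).
Round 2 — checking thresholds:
  Hana: 1 of 3 neighbours < 2, below threshold.
  Jo: 1 of 2 neighbours ≥ 1, becomes infected.
  Kai: 1 of 3 neighbours < 3, below threshold.
Round 3 — checking thresholds:
  Ben: 1 of 2 neighbours ≥ 1, becomes infected.
  Hana: 1 of 3 neighbours < 2, below threshold.
  Kai: 1 of 3 neighbours < 3, below threshold.
Round 4 — no new infections; cascade stops.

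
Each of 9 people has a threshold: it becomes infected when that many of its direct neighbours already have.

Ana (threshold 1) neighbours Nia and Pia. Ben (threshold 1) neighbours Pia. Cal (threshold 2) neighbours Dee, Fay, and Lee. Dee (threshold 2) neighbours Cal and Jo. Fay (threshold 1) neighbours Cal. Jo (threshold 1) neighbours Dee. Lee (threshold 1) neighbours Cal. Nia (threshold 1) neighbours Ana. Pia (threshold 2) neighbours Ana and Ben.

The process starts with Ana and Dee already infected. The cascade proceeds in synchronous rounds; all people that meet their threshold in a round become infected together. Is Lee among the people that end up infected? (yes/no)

Round 1 — Ana, Dee become infected (initial).
Round 2 — checking thresholds:
  Cal: 1 of 3 neighbours < 2, not yet.
  Jo: 1 of 1 neighbours ≥ 1, becomes infected.
  Nia: 1 of 1 neighbours ≥ 1, becomes infected.
  Pia: 1 of 2 neighbours < 2, not yet.
Round 3 — no new infections; cascade stops.

no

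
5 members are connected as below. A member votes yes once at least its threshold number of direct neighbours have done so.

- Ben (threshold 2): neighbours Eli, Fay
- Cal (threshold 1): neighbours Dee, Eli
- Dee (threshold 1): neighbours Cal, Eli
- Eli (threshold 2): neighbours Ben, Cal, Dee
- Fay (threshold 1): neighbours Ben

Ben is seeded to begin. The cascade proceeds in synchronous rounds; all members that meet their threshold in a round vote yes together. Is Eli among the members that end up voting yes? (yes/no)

no

Round 1 — Ben votes yes (initial).
Round 2 — checking thresholds:
  Eli: 1 of 3 neighbours < 2, below threshold.
  Fay: 1 of 1 neighbours ≥ 1, votes yes.
Round 3 — no new yes votes; cascade stops.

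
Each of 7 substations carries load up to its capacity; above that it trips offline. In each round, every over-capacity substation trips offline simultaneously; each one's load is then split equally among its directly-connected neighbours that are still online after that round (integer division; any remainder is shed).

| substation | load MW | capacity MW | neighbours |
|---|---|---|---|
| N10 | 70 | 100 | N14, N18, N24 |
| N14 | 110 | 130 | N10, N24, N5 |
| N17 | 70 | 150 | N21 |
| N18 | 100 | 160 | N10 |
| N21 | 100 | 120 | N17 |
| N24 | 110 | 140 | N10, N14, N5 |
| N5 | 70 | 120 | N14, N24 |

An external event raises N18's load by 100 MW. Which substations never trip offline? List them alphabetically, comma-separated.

N17, N21

Round 1 — N18 at 200 > 160. N18 trips offline.
  N18 sheds 200 MW to N10: 200 each.
    N10: 70+200 = 270 > 100
Round 2 — N10 trips offline.
  N10 sheds 270 MW to N14, N24: 135 each.
    N14: 110+135 = 245 > 130
    N24: 110+135 = 245 > 140
Round 3 — N14, N24 trip offline.
  N14 sheds 245 MW to N5: 245 each.
    N5: 70+245 = 315 > 120
  N24 sheds 245 MW to N5: 245 each.
    N5: 315+245 = 560 > 120
Round 4 — N5 trips offline.
  N5 sheds 560 MW: no online neighbours, lost.
No further trips.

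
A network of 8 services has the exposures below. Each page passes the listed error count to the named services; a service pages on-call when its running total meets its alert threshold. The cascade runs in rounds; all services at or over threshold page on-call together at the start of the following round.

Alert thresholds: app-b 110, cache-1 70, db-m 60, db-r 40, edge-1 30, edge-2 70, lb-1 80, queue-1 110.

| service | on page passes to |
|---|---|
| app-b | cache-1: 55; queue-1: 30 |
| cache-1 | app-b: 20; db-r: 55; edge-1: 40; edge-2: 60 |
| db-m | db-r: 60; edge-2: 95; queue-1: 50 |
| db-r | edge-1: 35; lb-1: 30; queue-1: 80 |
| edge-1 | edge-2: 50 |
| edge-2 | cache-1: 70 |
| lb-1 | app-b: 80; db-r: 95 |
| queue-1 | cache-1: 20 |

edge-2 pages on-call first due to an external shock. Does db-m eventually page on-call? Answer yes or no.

no

Round 1 — edge-2 pages on-call (initial).
  cache-1: +70 → 70 ≥ 70
Round 2 — cache-1 pages on-call.
  app-b: +20 → 20 < 110
  db-r: +55 → 55 ≥ 40
  edge-1: +40 → 40 ≥ 30
Round 3 — db-r, edge-1 page on-call.
  lb-1: +30 → 30 < 80
  queue-1: +80 → 80 < 110
No further pages.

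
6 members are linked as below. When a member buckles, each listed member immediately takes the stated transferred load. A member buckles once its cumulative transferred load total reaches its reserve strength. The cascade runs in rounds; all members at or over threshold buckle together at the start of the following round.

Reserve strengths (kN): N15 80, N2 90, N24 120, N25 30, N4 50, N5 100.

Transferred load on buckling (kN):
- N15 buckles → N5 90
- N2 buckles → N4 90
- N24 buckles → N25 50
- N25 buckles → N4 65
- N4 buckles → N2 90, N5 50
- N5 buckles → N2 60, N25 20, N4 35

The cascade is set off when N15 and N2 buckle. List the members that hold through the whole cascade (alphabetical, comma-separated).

N24, N25

Round 1 — N15, N2 buckle (initial).
  N4: +90 → 90 ≥ 50
  N5: +90 → 90 < 100
Round 2 — N4 buckles.
  N5: +50 → 140 ≥ 100
Round 3 — N5 buckles.
  N25: +20 → 20 < 30
No further bucklings.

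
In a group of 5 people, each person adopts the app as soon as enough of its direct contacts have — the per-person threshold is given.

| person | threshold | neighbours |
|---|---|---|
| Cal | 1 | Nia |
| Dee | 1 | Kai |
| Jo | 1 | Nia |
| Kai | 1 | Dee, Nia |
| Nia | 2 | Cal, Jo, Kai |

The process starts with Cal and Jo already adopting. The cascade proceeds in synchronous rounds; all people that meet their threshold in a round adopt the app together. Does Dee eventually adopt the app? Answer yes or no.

Round 1 — Cal, Jo adopt the app (initial).
Round 2 — checking thresholds:
  Nia: 2 of 3 neighbours ≥ 2, adopts the app.
Round 3 — checking thresholds:
  Kai: 1 of 2 neighbours ≥ 1, adopts the app.
Round 4 — checking thresholds:
  Dee: 1 of 1 neighbours ≥ 1, adopts the app.
Round 5 — no new adoptions; cascade stops.

yes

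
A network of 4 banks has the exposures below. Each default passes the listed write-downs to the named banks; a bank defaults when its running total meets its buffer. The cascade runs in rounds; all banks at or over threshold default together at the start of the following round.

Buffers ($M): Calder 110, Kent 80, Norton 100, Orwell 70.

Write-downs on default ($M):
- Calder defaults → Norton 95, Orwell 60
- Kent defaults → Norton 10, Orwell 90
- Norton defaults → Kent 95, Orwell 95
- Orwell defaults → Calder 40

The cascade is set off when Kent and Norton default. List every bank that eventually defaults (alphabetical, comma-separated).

Kent, Norton, Orwell

Round 1 — Kent, Norton default (initial).
  Orwell: +90+95 → 185 ≥ 70
Round 2 — Orwell defaults.
  Calder: +40 → 40 < 110
No further defaults.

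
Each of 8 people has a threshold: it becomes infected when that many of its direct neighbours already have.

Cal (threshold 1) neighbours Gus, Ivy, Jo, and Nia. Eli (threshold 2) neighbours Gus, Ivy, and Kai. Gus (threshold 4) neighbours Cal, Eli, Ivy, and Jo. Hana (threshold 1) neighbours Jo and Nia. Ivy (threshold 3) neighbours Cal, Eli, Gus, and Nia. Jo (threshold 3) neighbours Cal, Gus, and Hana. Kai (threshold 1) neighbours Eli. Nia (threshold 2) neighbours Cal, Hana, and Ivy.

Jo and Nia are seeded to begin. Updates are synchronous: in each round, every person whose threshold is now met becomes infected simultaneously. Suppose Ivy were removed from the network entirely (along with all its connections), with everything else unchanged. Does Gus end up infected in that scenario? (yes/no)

With Ivy removed:
Round 1 — Jo, Nia become infected (initial).
Round 2 — checking thresholds:
  Cal: 2 of 3 neighbours ≥ 1, becomes infected.
  Gus: 1 of 3 neighbours < 4, holds.
  Hana: 2 of 2 neighbours ≥ 1, becomes infected.
Round 3 — no new infections; cascade stops.

no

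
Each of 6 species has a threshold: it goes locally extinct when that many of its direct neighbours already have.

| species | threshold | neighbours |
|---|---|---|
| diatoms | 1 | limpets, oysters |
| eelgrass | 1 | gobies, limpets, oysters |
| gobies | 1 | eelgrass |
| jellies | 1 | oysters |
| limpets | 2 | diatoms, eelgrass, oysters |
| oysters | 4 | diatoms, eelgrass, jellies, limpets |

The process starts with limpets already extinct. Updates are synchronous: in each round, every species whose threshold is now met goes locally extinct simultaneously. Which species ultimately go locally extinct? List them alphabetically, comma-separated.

Round 1 — limpets goes locally extinct (initial).
Round 2 — checking thresholds:
  diatoms: 1 of 2 neighbours ≥ 1, goes locally extinct.
  eelgrass: 1 of 3 neighbours ≥ 1, goes locally extinct.
  oysters: 1 of 4 neighbours < 4, below threshold.
Round 3 — checking thresholds:
  gobies: 1 of 1 neighbours ≥ 1, goes locally extinct.
  oysters: 3 of 4 neighbours < 4, below threshold.
Round 4 — no new extinctions; cascade stops.

diatoms, eelgrass, gobies, limpets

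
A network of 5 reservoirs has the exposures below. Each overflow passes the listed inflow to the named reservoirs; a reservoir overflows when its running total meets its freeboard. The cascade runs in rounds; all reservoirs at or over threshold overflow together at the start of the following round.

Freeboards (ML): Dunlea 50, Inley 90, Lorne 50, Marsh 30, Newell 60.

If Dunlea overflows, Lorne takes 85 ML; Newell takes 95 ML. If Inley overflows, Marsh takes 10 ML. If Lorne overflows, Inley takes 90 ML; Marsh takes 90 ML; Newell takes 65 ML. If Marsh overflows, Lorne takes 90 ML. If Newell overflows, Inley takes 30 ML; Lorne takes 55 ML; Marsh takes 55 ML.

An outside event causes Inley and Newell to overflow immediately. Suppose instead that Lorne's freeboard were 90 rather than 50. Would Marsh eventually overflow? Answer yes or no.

With Lorne's freeboard at 90:
Round 1 — Inley, Newell overflow (initial).
  Lorne: +55 → 55 < 90
  Marsh: +10+55 → 65 ≥ 30
Round 2 — Marsh overflows.
  Lorne: +90 → 145 ≥ 90
Round 3 — Lorne overflows.
No further overflows.

yes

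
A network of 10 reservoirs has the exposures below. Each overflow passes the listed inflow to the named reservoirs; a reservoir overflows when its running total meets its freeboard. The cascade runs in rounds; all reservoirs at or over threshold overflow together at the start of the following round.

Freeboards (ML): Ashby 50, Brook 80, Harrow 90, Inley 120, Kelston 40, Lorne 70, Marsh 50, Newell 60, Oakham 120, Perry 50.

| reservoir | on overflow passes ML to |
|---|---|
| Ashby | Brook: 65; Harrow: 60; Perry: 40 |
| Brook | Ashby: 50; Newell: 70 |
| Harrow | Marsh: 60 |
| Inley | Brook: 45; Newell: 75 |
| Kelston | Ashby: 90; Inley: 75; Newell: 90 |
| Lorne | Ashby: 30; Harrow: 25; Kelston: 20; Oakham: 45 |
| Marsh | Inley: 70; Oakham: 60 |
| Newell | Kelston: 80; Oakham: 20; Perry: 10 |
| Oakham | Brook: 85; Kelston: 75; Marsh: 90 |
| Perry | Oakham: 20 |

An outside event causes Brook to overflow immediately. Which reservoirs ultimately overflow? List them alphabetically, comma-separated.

Round 1 — Brook overflows (initial).
  Ashby: +50 → 50 ≥ 50
  Newell: +70 → 70 ≥ 60
Round 2 — Ashby, Newell overflow.
  Harrow: +60 → 60 < 90
  Kelston: +80 → 80 ≥ 40
  Oakham: +20 → 20 < 120
  Perry: +40+10 → 50 ≥ 50
Round 3 — Kelston, Perry overflow.
  Inley: +75 → 75 < 120
  Oakham: +20 → 40 < 120
No further overflows.

Ashby, Brook, Kelston, Newell, Perry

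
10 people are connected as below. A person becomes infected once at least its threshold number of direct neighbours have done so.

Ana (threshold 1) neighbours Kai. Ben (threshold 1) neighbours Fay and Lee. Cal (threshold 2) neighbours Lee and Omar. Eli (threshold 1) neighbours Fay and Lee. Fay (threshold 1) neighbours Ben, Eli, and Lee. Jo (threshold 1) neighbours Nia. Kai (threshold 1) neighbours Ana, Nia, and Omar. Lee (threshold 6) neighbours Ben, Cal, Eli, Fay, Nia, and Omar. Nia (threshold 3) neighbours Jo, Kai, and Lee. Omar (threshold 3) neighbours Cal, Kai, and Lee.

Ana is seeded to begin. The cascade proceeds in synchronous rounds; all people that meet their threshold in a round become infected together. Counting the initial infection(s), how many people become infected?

2

Round 1 — Ana becomes infected (initial).
Round 2 — checking thresholds:
  Kai: 1 of 3 neighbours ≥ 1, becomes infected.
Round 3 — no new infections; cascade stops.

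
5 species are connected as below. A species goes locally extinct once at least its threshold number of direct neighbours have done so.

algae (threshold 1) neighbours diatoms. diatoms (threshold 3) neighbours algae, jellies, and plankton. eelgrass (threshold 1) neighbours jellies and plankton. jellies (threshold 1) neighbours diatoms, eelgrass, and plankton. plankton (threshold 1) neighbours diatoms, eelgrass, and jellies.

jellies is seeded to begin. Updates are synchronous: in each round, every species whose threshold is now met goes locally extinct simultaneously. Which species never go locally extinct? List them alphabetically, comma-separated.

algae, diatoms

Round 1 — jellies goes locally extinct (initial).
Round 2 — checking thresholds:
  diatoms: 1 of 3 neighbours < 3, below threshold.
  eelgrass: 1 of 2 neighbours ≥ 1, goes locally extinct.
  plankton: 1 of 3 neighbours ≥ 1, goes locally extinct.
Round 3 — no new extinctions; cascade stops.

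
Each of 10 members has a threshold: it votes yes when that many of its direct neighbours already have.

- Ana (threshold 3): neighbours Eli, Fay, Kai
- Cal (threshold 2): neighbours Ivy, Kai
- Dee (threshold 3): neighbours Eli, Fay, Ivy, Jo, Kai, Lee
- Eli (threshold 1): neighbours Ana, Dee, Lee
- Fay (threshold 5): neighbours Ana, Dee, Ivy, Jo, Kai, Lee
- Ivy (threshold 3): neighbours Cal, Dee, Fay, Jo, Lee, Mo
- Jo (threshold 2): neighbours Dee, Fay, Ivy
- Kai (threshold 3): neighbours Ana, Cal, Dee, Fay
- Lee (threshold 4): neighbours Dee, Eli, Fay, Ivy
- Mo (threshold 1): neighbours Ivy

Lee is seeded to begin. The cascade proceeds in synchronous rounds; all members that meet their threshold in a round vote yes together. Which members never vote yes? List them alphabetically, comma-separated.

Round 1 — Lee votes yes (initial).
Round 2 — checking thresholds:
  Dee: 1 of 6 neighbours < 3, holds.
  Eli: 1 of 3 neighbours ≥ 1, votes yes.
  Fay: 1 of 6 neighbours < 5, holds.
  Ivy: 1 of 6 neighbours < 3, holds.
Round 3 — no new yes votes; cascade stops.

Ana, Cal, Dee, Fay, Ivy, Jo, Kai, Mo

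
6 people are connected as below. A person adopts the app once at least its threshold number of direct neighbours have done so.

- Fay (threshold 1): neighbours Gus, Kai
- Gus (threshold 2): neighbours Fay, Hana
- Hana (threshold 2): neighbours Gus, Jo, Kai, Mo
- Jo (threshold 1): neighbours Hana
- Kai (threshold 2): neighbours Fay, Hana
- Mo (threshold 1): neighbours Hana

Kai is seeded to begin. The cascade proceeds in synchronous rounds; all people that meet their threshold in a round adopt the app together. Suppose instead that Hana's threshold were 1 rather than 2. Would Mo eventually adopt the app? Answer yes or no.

With Hana's threshold at 1:
Round 1 — Kai adopts the app (initial).
Round 2 — checking thresholds:
  Fay: 1 of 2 neighbours ≥ 1, adopts the app.
  Hana: 1 of 4 neighbours ≥ 1, adopts the app.
Round 3 — checking thresholds:
  Gus: 2 of 2 neighbours ≥ 2, adopts the app.
  Jo: 1 of 1 neighbours ≥ 1, adopts the app.
  Mo: 1 of 1 neighbours ≥ 1, adopts the app.
Round 4 — no new adoptions; cascade stops.

yes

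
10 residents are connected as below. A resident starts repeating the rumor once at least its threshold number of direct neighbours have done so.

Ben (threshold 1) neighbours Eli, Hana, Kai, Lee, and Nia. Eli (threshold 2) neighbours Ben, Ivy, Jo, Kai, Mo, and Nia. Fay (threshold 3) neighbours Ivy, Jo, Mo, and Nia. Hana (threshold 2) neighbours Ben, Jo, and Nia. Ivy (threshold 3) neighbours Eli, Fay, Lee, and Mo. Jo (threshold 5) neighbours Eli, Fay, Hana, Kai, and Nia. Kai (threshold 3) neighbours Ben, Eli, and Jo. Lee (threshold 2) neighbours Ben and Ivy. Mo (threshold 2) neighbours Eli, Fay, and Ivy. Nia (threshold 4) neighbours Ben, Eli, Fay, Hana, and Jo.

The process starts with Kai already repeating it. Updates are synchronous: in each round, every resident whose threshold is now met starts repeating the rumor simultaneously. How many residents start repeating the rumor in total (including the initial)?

Round 1 — Kai starts repeating the rumor (initial).
Round 2 — checking thresholds:
  Ben: 1 of 5 neighbours ≥ 1, starts repeating the rumor.
  Eli: 1 of 6 neighbours < 2, holds.
  Jo: 1 of 5 neighbours < 5, holds.
Round 3 — checking thresholds:
  Eli: 2 of 6 neighbours ≥ 2, starts repeating the rumor.
  Hana: 1 of 3 neighbours < 2, holds.
  Jo: 1 of 5 neighbours < 5, holds.
  Lee: 1 of 2 neighbours < 2, holds.
  Nia: 1 of 5 neighbours < 4, holds.
Round 4 — no new spreads; cascade stops.

3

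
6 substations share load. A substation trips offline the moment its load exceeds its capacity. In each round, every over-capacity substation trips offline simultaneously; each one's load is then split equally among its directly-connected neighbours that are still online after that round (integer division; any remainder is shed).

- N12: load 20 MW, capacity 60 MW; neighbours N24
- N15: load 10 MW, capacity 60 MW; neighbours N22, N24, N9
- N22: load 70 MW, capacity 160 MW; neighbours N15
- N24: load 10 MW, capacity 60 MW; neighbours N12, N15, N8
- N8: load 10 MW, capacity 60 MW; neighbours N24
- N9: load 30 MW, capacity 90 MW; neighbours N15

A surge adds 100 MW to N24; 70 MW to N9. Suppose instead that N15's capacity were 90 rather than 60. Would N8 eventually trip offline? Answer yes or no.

With N15's capacity at 90:
Round 1 — N24 at 110 > 60; N9 at 100 > 90. N24, N9 trip offline.
  N24 sheds 110 MW to N12, N15, N8: 36 each (2 lost).
    N12: 20+36 = 56 ≤ 60
    N15: 10+36 = 46 ≤ 90
    N8: 10+36 = 46 ≤ 60
  N9 sheds 100 MW to N15: 100 each.
    N15: 46+100 = 146 > 90
Round 2 — N15 trips offline.
  N15 sheds 146 MW to N22: 146 each.
    N22: 70+146 = 216 > 160
Round 3 — N22 trips offline.
  N22 sheds 216 MW: no online neighbours, lost.
No further trips.

no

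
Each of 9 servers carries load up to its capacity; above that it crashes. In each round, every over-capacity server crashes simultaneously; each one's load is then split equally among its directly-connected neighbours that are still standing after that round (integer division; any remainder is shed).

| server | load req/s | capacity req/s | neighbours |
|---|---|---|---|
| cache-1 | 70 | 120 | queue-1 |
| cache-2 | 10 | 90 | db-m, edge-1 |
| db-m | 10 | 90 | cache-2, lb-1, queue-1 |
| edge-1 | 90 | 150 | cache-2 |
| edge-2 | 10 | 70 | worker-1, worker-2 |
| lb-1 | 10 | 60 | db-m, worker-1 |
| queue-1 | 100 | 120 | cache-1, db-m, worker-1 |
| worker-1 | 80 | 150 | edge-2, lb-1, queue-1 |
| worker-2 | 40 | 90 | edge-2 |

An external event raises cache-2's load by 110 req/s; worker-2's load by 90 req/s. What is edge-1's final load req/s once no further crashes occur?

Round 1 — cache-2 at 120 > 90; worker-2 at 130 > 90. cache-2, worker-2 crash.
  cache-2 sheds 120 req/s to db-m, edge-1: 60 each.
    db-m: 10+60 = 70 ≤ 90
    edge-1: 90+60 = 150 ≤ 150
  worker-2 sheds 130 req/s to edge-2: 130 each.
    edge-2: 10+130 = 140 > 70
Round 2 — edge-2 crashes.
  edge-2 sheds 140 req/s to worker-1: 140 each.
    worker-1: 80+140 = 220 > 150
Round 3 — worker-1 crashes.
  worker-1 sheds 220 req/s to lb-1, queue-1: 110 each.
    lb-1: 10+110 = 120 > 60
    queue-1: 100+110 = 210 > 120
Round 4 — lb-1, queue-1 crash.
  lb-1 sheds 120 req/s to db-m: 120 each.
    db-m: 70+120 = 190 > 90
  queue-1 sheds 210 req/s to cache-1, db-m: 105 each.
    cache-1: 70+105 = 175 > 120
    db-m: 190+105 = 295 > 90
Round 5 — cache-1, db-m crash.
  cache-1 sheds 175 req/s: no online neighbours, lost.
  db-m sheds 295 req/s: no online neighbours, lost.
No further crashes.

150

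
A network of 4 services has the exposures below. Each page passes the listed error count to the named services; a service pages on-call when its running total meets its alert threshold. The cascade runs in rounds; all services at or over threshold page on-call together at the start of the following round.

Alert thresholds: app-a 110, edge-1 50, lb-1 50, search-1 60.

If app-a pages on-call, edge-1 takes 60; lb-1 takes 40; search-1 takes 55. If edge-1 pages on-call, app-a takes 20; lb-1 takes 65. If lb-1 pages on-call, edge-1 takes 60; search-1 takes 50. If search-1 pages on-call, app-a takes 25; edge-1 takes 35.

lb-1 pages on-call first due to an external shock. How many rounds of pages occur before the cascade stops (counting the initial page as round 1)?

2

Round 1 — lb-1 pages on-call (initial).
  edge-1: +60 → 60 ≥ 50
  search-1: +50 → 50 < 60
Round 2 — edge-1 pages on-call.
  app-a: +20 → 20 < 110
No further pages.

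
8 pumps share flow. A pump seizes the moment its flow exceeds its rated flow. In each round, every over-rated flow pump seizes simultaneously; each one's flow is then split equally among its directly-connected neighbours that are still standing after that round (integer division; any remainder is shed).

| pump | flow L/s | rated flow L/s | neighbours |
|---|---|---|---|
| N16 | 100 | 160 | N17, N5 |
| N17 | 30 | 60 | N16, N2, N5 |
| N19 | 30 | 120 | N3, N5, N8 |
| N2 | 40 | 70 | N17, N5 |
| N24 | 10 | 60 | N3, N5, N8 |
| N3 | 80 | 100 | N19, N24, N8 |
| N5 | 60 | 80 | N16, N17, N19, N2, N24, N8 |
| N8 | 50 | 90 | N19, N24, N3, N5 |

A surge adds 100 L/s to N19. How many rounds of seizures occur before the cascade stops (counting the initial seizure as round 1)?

Round 1 — N19 at 130 > 120. N19 seizes.
  N19 sheds 130 L/s to N3, N5, N8: 43 each (1 lost).
    N3: 80+43 = 123 > 100
    N5: 60+43 = 103 > 80
    N8: 50+43 = 93 > 90
Round 2 — N3, N5, N8 seize.
  N3 sheds 123 L/s to N24: 123 each.
    N24: 10+123 = 133 > 60
  N5 sheds 103 L/s to N16, N17, N2, N24: 25 each (3 lost).
    N16: 100+25 = 125 ≤ 160
    N17: 30+25 = 55 ≤ 60
    N2: 40+25 = 65 ≤ 70
    N24: 133+25 = 158 > 60
  N8 sheds 93 L/s to N24: 93 each.
    N24: 158+93 = 251 > 60
Round 3 — N24 seizes.
  N24 sheds 251 L/s: no online neighbours, lost.
No further seizures.

3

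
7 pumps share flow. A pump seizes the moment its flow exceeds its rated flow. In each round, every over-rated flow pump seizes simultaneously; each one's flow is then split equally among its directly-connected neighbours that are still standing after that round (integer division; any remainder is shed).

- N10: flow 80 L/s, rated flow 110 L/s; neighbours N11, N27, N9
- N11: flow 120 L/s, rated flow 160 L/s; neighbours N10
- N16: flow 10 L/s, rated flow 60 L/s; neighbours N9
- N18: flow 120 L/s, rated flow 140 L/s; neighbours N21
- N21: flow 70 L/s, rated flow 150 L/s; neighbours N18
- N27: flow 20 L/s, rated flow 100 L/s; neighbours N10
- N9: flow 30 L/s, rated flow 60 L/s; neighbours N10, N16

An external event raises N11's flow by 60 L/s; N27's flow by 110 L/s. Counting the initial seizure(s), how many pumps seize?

Round 1 — N11 at 180 > 160; N27 at 130 > 100. N11, N27 seize.
  N11 sheds 180 L/s to N10: 180 each.
    N10: 80+180 = 260 > 110
  N27 sheds 130 L/s to N10: 130 each.
    N10: 260+130 = 390 > 110
Round 2 — N10 seizes.
  N10 sheds 390 L/s to N9: 390 each.
    N9: 30+390 = 420 > 60
Round 3 — N9 seizes.
  N9 sheds 420 L/s to N16: 420 each.
    N16: 10+420 = 430 > 60
Round 4 — N16 seizes.
  N16 sheds 430 L/s: no online neighbours, lost.
No further seizures.

5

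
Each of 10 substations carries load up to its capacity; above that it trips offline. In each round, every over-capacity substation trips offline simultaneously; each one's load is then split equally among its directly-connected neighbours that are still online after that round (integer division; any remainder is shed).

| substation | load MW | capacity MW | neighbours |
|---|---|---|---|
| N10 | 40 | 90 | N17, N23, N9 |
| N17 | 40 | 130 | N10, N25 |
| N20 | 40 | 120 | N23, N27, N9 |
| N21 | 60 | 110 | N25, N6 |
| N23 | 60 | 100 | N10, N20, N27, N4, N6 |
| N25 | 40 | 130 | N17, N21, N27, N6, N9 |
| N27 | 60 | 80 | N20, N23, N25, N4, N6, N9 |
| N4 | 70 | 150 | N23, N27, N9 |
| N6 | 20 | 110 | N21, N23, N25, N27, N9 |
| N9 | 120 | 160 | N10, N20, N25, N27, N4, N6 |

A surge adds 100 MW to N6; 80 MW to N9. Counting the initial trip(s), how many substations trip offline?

Round 1 — N6 at 120 > 110; N9 at 200 > 160. N6, N9 trip offline.
  N6 sheds 120 MW to N21, N23, N25, N27: 30 each.
    N21: 60+30 = 90 ≤ 110
    N23: 60+30 = 90 ≤ 100
    N25: 40+30 = 70 ≤ 130
    N27: 60+30 = 90 > 80
  N9 sheds 200 MW to N10, N20, N25, N27, N4: 40 each.
    N10: 40+40 = 80 ≤ 90
    N20: 40+40 = 80 ≤ 120
    N25: 70+40 = 110 ≤ 130
    N27: 90+40 = 130 > 80
    N4: 70+40 = 110 ≤ 150
Round 2 — N27 trips offline.
  N27 sheds 130 MW to N20, N23, N25, N4: 32 each (2 lost).
    N20: 80+32 = 112 ≤ 120
    N23: 90+32 = 122 > 100
    N25: 110+32 = 142 > 130
    N4: 110+32 = 142 ≤ 150
Round 3 — N23, N25 trip offline.
  N23 sheds 122 MW to N10, N20, N4: 40 each (2 lost).
    N10: 80+40 = 120 > 90
    N20: 112+40 = 152 > 120
    N4: 142+40 = 182 > 150
  N25 sheds 142 MW to N17, N21: 71 each.
    N17: 40+71 = 111 ≤ 130
    N21: 90+71 = 161 > 110
Round 4 — N10, N20, N21, N4 trip offline.
  N10 sheds 120 MW to N17: 120 each.
    N17: 111+120 = 231 > 130
  N20 sheds 152 MW: no online neighbours, lost.
  N21 sheds 161 MW: no online neighbours, lost.
  N4 sheds 182 MW: no online neighbours, lost.
Round 5 — N17 trips offline.
  N17 sheds 231 MW: no online neighbours, lost.
No further trips.

10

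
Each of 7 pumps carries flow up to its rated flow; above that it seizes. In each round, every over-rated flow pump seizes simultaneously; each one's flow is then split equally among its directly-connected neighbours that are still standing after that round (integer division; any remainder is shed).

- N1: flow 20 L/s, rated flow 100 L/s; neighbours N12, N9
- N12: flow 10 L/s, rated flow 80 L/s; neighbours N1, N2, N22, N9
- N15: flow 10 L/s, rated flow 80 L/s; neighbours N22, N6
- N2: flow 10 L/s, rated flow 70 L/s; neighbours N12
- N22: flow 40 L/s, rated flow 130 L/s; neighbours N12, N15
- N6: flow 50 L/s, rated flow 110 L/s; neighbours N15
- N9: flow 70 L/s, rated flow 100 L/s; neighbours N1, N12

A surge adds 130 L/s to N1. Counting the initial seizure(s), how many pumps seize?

Round 1 — N1 at 150 > 100. N1 seizes.
  N1 sheds 150 L/s to N12, N9: 75 each.
    N12: 10+75 = 85 > 80
    N9: 70+75 = 145 > 100
Round 2 — N12, N9 seize.
  N12 sheds 85 L/s to N2, N22: 42 each (1 lost).
    N2: 10+42 = 52 ≤ 70
    N22: 40+42 = 82 ≤ 130
  N9 sheds 145 L/s: no online neighbours, lost.
No further seizures.

3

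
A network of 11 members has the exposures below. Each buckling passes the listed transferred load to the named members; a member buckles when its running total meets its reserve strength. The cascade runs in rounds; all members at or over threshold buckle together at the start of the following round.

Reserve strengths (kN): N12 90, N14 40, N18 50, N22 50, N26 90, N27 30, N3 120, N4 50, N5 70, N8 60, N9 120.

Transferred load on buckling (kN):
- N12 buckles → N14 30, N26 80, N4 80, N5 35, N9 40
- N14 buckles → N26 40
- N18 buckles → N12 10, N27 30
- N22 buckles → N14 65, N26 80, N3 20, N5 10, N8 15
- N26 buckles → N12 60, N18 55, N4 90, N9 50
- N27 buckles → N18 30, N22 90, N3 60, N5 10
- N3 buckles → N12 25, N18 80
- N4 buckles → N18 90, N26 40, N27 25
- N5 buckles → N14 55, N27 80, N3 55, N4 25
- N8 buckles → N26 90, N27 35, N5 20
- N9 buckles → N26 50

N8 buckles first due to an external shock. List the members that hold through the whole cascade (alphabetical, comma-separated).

Round 1 — N8 buckles (initial).
  N26: +90 → 90 ≥ 90
  N27: +35 → 35 ≥ 30
  N5: +20 → 20 < 70
Round 2 — N26, N27 buckle.
  N12: +60 → 60 < 90
  N18: +55+30 → 85 ≥ 50
  N22: +90 → 90 ≥ 50
  N3: +60 → 60 < 120
  N4: +90 → 90 ≥ 50
  N5: +10 → 30 < 70
  N9: +50 → 50 < 120
Round 3 — N18, N22, N4 buckle.
  N12: +10 → 70 < 90
  N14: +65 → 65 ≥ 40
  N3: +20 → 80 < 120
  N5: +10 → 40 < 70
Round 4 — N14 buckles.
No further bucklings.

N12, N3, N5, N9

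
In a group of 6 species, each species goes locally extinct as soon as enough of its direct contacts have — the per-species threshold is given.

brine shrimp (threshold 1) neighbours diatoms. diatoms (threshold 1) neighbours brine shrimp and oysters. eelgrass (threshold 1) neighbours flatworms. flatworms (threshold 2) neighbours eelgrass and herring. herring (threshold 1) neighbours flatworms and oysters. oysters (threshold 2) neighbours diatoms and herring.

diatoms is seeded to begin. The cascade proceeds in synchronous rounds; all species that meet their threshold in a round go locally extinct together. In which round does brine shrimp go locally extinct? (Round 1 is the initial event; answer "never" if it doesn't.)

2

Round 1 — diatoms goes locally extinct (initial).
Round 2 — checking thresholds:
  brine shrimp: 1 of 1 neighbours ≥ 1, goes locally extinct.
  oysters: 1 of 2 neighbours < 2, holds.
Round 3 — no new extinctions; cascade stops.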